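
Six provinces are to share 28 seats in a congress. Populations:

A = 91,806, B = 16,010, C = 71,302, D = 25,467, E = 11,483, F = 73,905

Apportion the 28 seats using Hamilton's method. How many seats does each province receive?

Standard divisor: 289973 ÷ 28 ≈ 10356.179.
Standard quotas: A 8.8649, B 1.5459, C 6.8850, D 2.4591, E 1.1088, F 7.1363.
Lower quotas: A 8, B 1, C 6, D 2, E 1, F 7 (sum 25, leaving 3 seats).
Remainders in descending order: C 0.8850, A 0.8649, B 0.5459, D 0.4591, F 0.1363, E 0.1088.
Largest remainders: C, A, B receive the extra seats.

A 9, B 2, C 7, D 2, E 1, F 7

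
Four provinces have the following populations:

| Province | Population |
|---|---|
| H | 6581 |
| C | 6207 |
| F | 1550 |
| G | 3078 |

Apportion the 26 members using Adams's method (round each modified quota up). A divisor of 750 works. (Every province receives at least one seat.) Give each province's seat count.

H 9; C 9; F 3; G 5

With modified divisor 750: modified quotas H 8.775, C 8.276, F 2.067, G 4.104.
Rounding up: H 9, C 9, F 3, G 5 (total 26).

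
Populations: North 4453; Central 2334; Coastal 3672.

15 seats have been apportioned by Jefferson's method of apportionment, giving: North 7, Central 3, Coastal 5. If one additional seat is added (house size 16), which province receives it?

Coastal

Priority for the next seat is population ÷ (current seats + 1).
Priorities: North 556.625, Central 583.500, Coastal 612.000.
Highest priority: Coastal.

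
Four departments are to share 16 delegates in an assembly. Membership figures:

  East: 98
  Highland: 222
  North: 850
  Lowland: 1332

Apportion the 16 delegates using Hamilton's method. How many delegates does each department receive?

East: 1, Highland: 1, North: 5, Lowland: 9

Total 2502; standard divisor 2502/16 ≈ 156.375.
Standard quotas: East 0.627, Highland 1.420, North 5.436, Lowland 8.518.
Lower quotas: East 0, Highland 1, North 5, Lowland 8 (sum 14, leaving 2 seats).
Remainders in descending order: East 0.627, Lowland 0.518, North 0.436, Highland 0.420.
The surplus seats go to East, Lowland.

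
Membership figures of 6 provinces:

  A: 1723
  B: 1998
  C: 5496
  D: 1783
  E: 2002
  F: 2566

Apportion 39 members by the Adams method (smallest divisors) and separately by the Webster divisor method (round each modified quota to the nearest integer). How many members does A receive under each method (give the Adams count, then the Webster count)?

5 and 4

Adams: A 5, B 5, C 13, D 5, E 5, F 6.
Webster: A 4, B 5, C 14, D 5, E 5, F 6.
A gets 5 under Adams and 4 under Webster.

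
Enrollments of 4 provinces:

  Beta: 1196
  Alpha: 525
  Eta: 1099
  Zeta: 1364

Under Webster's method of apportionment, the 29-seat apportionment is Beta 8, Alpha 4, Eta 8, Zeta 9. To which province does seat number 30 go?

Priority for the next seat is population ÷ (current seats + 0.5).
Priorities: Beta 140.706, Alpha 116.667, Eta 129.294, Zeta 143.579.
Highest priority: Zeta.

Zeta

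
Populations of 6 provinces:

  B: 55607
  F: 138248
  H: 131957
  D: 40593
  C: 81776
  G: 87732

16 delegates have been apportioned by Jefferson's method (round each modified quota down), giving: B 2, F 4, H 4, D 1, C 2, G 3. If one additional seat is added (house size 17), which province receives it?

Priority for the next seat is population ÷ (current seats + 1).
Priorities: B 18535.667, F 27649.600, H 26391.400, D 20296.500, C 27258.667, G 21933.000.
Highest priority: F.

F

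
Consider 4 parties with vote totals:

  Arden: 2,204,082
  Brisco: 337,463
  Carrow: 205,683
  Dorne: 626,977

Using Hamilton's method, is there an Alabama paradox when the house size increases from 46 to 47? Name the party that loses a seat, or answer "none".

Brisco

At 46 seats: Arden 30, Brisco 5, Carrow 3, Dorne 8.
At 47 seats: Arden 31, Brisco 4, Carrow 3, Dorne 9.
Brisco drops from 5 to 4.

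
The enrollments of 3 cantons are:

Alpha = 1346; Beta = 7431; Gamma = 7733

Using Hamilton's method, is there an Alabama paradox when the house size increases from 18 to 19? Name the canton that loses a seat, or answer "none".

At 18 seats: Alpha 2, Beta 8, Gamma 8.
At 19 seats: Alpha 1, Beta 9, Gamma 9.
Alpha drops from 2 to 1.

Alpha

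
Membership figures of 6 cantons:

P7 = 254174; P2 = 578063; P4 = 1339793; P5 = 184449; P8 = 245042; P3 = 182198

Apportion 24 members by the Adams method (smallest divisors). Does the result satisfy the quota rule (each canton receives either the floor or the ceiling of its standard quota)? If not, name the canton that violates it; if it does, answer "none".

Standard quotas: P7 2.191, P2 4.984, P4 11.551, P5 1.590, P8 2.113, P3 1.571.
Adams allocation: P7 2, P2 5, P4 11, P5 2, P8 2, P3 2.
Every allocation lies between the lower and upper quota.

none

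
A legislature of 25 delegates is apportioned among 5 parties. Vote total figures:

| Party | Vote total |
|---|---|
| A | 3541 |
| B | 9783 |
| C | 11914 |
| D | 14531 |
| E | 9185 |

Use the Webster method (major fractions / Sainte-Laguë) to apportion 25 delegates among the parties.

A 2, B 5, C 6, D 7, E 5

Standard divisor 48954/25 ≈ 1958.16; standard quotas: A 1.808, B 4.996, C 6.084, D 7.421, E 4.691.
Rounding to the nearest integer gives A 2, B 5, C 6, D 7, E 5 — total 25, matching the house size, so no adjustment is needed.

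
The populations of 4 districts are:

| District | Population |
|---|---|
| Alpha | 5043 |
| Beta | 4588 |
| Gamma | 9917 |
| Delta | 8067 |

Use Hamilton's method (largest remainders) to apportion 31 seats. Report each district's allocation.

Standard divisor: 27615 ÷ 31 ≈ 890.806.
Standard quotas: Alpha 5.6612, Beta 5.1504, Gamma 11.1326, Delta 9.0558.
Lower quotas: Alpha 5, Beta 5, Gamma 11, Delta 9 (sum 30, leaving 1 seat).
Remainders in descending order: Alpha 0.6612, Beta 0.1504, Gamma 0.1326, Delta 0.0558.
Largest remainder: Alpha receives the extra seat.

Alpha 6, Beta 5, Gamma 11, Delta 9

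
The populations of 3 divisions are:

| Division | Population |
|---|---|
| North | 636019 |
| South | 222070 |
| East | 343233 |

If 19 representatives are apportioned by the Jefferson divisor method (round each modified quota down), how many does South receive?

3

Standard divisor 1201322/19 ≈ 63227.474; standard quotas: North 10.059, South 3.512, East 5.429.
Rounding down gives 10, 3, 5 = 18 seats, so the divisor must be adjusted.
With modified divisor 57500: modified quotas North 11.061, South 3.862, East 5.969.
Rounding down: North 11, South 3, East 5 (total 19).
South receives 3.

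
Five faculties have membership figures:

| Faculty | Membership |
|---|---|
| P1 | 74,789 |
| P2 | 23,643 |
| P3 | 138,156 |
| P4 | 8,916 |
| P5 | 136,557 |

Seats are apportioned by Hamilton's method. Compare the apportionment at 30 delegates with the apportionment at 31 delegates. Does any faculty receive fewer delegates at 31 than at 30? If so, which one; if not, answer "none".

none

At 30 seats: P1 6, P2 2, P3 11, P4 0, P5 11.
At 31 seats: P1 6, P2 2, P3 11, P4 1, P5 11.
No faculty's allocation decreased.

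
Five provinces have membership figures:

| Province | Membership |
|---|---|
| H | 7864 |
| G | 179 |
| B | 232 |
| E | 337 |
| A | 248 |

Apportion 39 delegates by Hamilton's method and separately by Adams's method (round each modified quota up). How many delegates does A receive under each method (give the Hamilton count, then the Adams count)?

1 and 2

Hamilton: H 35, G 1, B 1, E 1, A 1.
Adams: H 33, G 1, B 1, E 2, A 2.
A gets 1 under Hamilton and 2 under Adams.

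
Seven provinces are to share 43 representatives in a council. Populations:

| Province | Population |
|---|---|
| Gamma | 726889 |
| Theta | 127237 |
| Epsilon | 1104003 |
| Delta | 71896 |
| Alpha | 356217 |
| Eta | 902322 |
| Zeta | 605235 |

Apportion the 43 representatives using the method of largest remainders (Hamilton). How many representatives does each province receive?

Gamma: 8, Theta: 1, Epsilon: 12, Delta: 1, Alpha: 4, Eta: 10, Zeta: 7

Total 3893799; standard divisor 3893799/43 ≈ 90553.465.
Standard quotas: Gamma 8.0272, Theta 1.4051, Epsilon 12.1917, Delta 0.7940, Alpha 3.9338, Eta 9.9645, Zeta 6.6837.
Lower quotas: Gamma 8, Theta 1, Epsilon 12, Delta 0, Alpha 3, Eta 9, Zeta 6 (sum 39, leaving 4 seats).
Remainders in descending order: Eta 0.9645, Alpha 0.9338, Delta 0.7940, Zeta 0.6837, Theta 0.4051, Epsilon 0.1917, Gamma 0.0272.
The surplus seats go to Eta, Alpha, Delta, Zeta.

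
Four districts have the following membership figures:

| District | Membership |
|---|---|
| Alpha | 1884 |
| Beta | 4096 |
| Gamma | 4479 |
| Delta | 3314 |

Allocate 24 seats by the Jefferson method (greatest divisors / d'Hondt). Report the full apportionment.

Alpha 3, Beta 7, Gamma 8, Delta 6

Standard divisor 13773/24 ≈ 573.875; standard quotas: Alpha 3.283, Beta 7.137, Gamma 7.805, Delta 5.775.
Rounding down gives 3, 7, 7, 5 = 22 seats, so the divisor must be adjusted.
With modified divisor 530: modified quotas Alpha 3.555, Beta 7.728, Gamma 8.451, Delta 6.253.
Rounding down: Alpha 3, Beta 7, Gamma 8, Delta 6 (total 24).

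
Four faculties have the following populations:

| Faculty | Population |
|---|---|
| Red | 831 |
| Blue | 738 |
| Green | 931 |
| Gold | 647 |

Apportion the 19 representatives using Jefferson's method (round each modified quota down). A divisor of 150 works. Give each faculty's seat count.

With modified divisor 150: modified quotas Red 5.540, Blue 4.920, Green 6.207, Gold 4.313.
Rounding down: Red 5, Blue 4, Green 6, Gold 4 (total 19).

Red 5; Blue 4; Green 6; Gold 4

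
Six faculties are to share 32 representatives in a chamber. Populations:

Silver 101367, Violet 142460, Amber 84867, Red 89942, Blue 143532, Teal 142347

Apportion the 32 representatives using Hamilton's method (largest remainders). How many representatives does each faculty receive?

Total 704515; standard divisor 704515/32 ≈ 22016.094.
Standard quotas: Silver 4.6042, Violet 6.4707, Amber 3.8548, Red 4.0853, Blue 6.5194, Teal 6.4656.
Lower quotas: Silver 4, Violet 6, Amber 3, Red 4, Blue 6, Teal 6 (sum 29, leaving 3 seats).
Remainders in descending order: Amber 0.8548, Silver 0.6042, Blue 0.5194, Violet 0.4707, Teal 0.4656, Red 0.0853.
Largest remainders: Amber, Silver, Blue receive the extra seats.

Silver: 5; Violet: 6; Amber: 4; Red: 4; Blue: 7; Teal: 6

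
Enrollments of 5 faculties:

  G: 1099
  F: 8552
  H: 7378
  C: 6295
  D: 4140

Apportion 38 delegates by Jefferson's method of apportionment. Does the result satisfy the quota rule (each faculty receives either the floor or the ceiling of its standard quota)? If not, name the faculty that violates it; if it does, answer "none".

Standard quotas: G 1.521, F 11.833, H 10.208, C 8.710, D 5.728.
Jefferson allocation: G 1, F 12, H 10, C 9, D 6.
Every allocation lies between the lower and upper quota.

none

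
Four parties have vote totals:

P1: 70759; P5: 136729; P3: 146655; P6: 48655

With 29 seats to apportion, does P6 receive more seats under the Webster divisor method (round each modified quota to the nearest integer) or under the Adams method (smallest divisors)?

Adams

Webster: P1 5, P5 10, P3 11, P6 3.
Adams: P1 5, P5 10, P3 10, P6 4.
P6 gets 3 under Webster and 4 under Adams.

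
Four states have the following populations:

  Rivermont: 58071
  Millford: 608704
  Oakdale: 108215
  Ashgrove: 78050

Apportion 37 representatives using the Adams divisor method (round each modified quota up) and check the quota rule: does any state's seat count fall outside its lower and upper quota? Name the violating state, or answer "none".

Millford

Standard quotas: Rivermont 2.519, Millford 26.402, Oakdale 4.694, Ashgrove 3.385.
Adams allocation: Rivermont 3, Millford 25, Oakdale 5, Ashgrove 4.
Millford has quota 26.402 (lower 26, upper 27) but receives 25 — outside the quota interval.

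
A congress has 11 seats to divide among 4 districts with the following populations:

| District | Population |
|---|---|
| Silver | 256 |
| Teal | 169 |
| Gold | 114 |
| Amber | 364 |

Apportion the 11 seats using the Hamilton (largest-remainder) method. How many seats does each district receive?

Total 903; standard divisor 903/11 ≈ 82.091.
Standard quotas: Silver 3.118, Teal 2.059, Gold 1.389, Amber 4.434.
Lower quotas: Silver 3, Teal 2, Gold 1, Amber 4 (sum 10, leaving 1 seat).
Remainders in descending order: Amber 0.434, Gold 0.389, Silver 0.118, Teal 0.059.
The surplus seat goes to Amber.

Silver 3, Teal 2, Gold 1, Amber 5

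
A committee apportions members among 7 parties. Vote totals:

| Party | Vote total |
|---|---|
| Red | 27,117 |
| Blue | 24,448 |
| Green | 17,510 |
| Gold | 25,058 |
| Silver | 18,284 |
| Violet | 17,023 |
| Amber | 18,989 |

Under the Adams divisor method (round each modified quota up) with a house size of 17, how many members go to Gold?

3

Standard divisor 148429/17 ≈ 8731.118; standard quotas: Red 3.106, Blue 2.800, Green 2.005, Gold 2.870, Silver 2.094, Violet 1.950, Amber 2.175.
Rounding up gives 4, 3, 3, 3, 3, 2, 3 = 21 seats, so the divisor must be adjusted.
With modified divisor 10900: modified quotas Red 2.488, Blue 2.243, Green 1.606, Gold 2.299, Silver 1.677, Violet 1.562, Amber 1.742.
Rounding up: Red 3, Blue 3, Green 2, Gold 3, Silver 2, Violet 2, Amber 2 (total 17).
Gold receives 3.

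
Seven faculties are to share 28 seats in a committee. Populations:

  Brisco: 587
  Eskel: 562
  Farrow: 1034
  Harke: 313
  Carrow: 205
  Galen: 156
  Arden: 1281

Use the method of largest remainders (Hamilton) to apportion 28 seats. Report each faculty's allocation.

Standard divisor: 4138 ÷ 28 ≈ 147.786.
Standard quotas: Brisco 3.972, Eskel 3.803, Farrow 6.997, Harke 2.118, Carrow 1.387, Galen 1.056, Arden 8.668.
Lower quotas: Brisco 3, Eskel 3, Farrow 6, Harke 2, Carrow 1, Galen 1, Arden 8 (sum 24, leaving 4 seats).
Remainders in descending order: Farrow 0.997, Brisco 0.972, Eskel 0.803, Arden 0.668, Carrow 0.387, Harke 0.118, Galen 0.056.
The surplus seats go to Farrow, Brisco, Eskel, Arden.

Brisco 4, Eskel 4, Farrow 7, Harke 2, Carrow 1, Galen 1, Arden 9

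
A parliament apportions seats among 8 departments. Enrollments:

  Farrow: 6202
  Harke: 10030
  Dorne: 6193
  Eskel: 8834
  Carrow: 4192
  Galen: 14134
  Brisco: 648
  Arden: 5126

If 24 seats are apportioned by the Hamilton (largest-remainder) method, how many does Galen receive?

The standard divisor is 55359/24 ≈ 2306.625.
Standard quotas: Farrow 2.6888, Harke 4.3483, Dorne 2.6849, Eskel 3.8298, Carrow 1.8174, Galen 6.1276, Brisco 0.2809, Arden 2.2223.
Lower quotas: Farrow 2, Harke 4, Dorne 2, Eskel 3, Carrow 1, Galen 6, Brisco 0, Arden 2 (sum 20, leaving 4 seats).
Remainders in descending order: Eskel 0.8298, Carrow 0.8174, Farrow 0.6888, Dorne 0.6849, Harke 0.3483, Brisco 0.2809, Arden 0.2223, Galen 0.1276.
The surplus seats go to Eskel, Carrow, Farrow, Dorne.
Galen receives 6.

6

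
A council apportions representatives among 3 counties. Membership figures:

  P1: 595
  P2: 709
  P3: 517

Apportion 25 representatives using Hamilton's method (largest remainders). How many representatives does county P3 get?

The standard divisor is 1821/25 ≈ 72.84.
Standard quotas: P1 8.169, P2 9.734, P3 7.098.
Lower quotas: P1 8, P2 9, P3 7 (sum 24, leaving 1 seat).
Remainders in descending order: P2 0.734, P1 0.169, P3 0.098.
The surplus seat goes to P2.
P3 receives 7.

7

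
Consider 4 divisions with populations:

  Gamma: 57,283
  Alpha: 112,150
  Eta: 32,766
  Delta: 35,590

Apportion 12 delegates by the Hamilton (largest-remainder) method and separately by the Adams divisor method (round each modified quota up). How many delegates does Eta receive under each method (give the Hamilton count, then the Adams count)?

1 and 2

Hamilton: Gamma 3, Alpha 6, Eta 1, Delta 2.
Adams: Gamma 3, Alpha 5, Eta 2, Delta 2.
Eta gets 1 under Hamilton and 2 under Adams.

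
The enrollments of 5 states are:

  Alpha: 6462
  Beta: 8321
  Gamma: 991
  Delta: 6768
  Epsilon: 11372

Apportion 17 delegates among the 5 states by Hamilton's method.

Standard divisor: 33914 ÷ 17 ≈ 1994.941.
Standard quotas: Alpha 3.2392, Beta 4.1711, Gamma 0.4968, Delta 3.3926, Epsilon 5.7004.
Lower quotas: Alpha 3, Beta 4, Gamma 0, Delta 3, Epsilon 5 (sum 15, leaving 2 seats).
Remainders in descending order: Epsilon 0.7004, Gamma 0.4968, Delta 0.3926, Alpha 0.2392, Beta 0.1711.
The surplus seats go to Epsilon, Gamma.

Alpha 3; Beta 4; Gamma 1; Delta 3; Epsilon 6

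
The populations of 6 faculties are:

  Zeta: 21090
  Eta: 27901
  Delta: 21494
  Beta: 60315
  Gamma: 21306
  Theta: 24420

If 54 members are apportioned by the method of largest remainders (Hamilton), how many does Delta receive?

7

The standard divisor is 176526/54 = 3269.
Standard quotas: Zeta 6.4515, Eta 8.5350, Delta 6.5751, Beta 18.4506, Gamma 6.5176, Theta 7.4702.
Lower quotas: Zeta 6, Eta 8, Delta 6, Beta 18, Gamma 6, Theta 7 (sum 51, leaving 3 seats).
Remainders in descending order: Delta 0.5751, Eta 0.5350, Gamma 0.5176, Theta 0.4702, Zeta 0.4515, Beta 0.4506.
The surplus seats go to Delta, Eta, Gamma.
Delta receives 7.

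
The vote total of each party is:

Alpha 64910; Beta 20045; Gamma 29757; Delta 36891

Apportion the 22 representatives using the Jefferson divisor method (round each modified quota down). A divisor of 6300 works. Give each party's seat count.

With modified divisor 6300: modified quotas Alpha 10.303, Beta 3.182, Gamma 4.723, Delta 5.856.
Rounding down: Alpha 10, Beta 3, Gamma 4, Delta 5 (total 22).

Alpha 10, Beta 3, Gamma 4, Delta 5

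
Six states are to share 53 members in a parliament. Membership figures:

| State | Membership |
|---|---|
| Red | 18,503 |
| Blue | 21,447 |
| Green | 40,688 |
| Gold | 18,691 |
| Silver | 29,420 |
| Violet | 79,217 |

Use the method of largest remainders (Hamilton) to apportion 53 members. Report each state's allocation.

Red: 5, Blue: 5, Green: 10, Gold: 5, Silver: 8, Violet: 20

Total 207966; standard divisor 207966/53 ≈ 3923.887.
Standard quotas: Red 4.7155, Blue 5.4658, Green 10.3693, Gold 4.7634, Silver 7.4977, Violet 20.1884.
Lower quotas: Red 4, Blue 5, Green 10, Gold 4, Silver 7, Violet 20 (sum 50, leaving 3 seats).
Remainders in descending order: Gold 0.7634, Red 0.7155, Silver 0.4977, Blue 0.4658, Green 0.3693, Violet 0.1884.
The surplus seats go to Gold, Red, Silver.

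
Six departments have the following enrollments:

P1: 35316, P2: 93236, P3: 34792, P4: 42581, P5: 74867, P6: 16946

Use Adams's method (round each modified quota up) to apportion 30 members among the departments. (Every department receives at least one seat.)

P1=4, P2=9, P3=4, P4=4, P5=7, P6=2

Standard divisor 297738/30 ≈ 9924.6; standard quotas: P1 3.558, P2 9.394, P3 3.506, P4 4.290, P5 7.544, P6 1.707.
Rounding up gives 4, 10, 4, 5, 8, 2 = 33 seats, so the divisor must be adjusted.
With modified divisor 11100: modified quotas P1 3.182, P2 8.400, P3 3.134, P4 3.836, P5 6.745, P6 1.527.
Rounding up: P1 4, P2 9, P3 4, P4 4, P5 7, P6 2 (total 30).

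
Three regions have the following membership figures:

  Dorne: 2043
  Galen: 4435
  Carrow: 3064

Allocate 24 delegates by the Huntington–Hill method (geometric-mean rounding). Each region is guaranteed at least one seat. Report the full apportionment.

Dorne 5, Galen 11, Carrow 8

With divisor 398: modified quotas Dorne 5.133, Galen 11.143, Carrow 7.698.
Geometric-mean thresholds: Dorne √(5·6)=5.477, Galen √(11·12)=11.489, Carrow √(7·8)=7.483.
Each quota rounded against its threshold gives Dorne 5, Galen 11, Carrow 8 (total 24).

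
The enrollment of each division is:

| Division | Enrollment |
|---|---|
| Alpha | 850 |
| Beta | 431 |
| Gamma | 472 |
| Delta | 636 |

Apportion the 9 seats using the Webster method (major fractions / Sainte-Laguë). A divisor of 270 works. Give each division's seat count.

With modified divisor 270: modified quotas Alpha 3.148, Beta 1.596, Gamma 1.748, Delta 2.356.
Rounding to the nearest integer: Alpha 3, Beta 2, Gamma 2, Delta 2 (total 9).

Alpha=3, Beta=2, Gamma=2, Delta=2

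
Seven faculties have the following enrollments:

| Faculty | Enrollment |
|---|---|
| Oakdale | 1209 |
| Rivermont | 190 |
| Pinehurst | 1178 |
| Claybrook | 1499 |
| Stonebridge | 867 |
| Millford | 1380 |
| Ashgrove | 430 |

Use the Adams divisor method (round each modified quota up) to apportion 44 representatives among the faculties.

Oakdale 8; Rivermont 2; Pinehurst 7; Claybrook 9; Stonebridge 6; Millford 9; Ashgrove 3

Standard divisor 6753/44 ≈ 153.477; standard quotas: Oakdale 7.877, Rivermont 1.238, Pinehurst 7.675, Claybrook 9.767, Stonebridge 5.649, Millford 8.992, Ashgrove 2.802.
Rounding up gives 8, 2, 8, 10, 6, 9, 3 = 46 seats, so the divisor must be adjusted.
With modified divisor 170: modified quotas Oakdale 7.112, Rivermont 1.118, Pinehurst 6.929, Claybrook 8.818, Stonebridge 5.100, Millford 8.118, Ashgrove 2.529.
Rounding up: Oakdale 8, Rivermont 2, Pinehurst 7, Claybrook 9, Stonebridge 6, Millford 9, Ashgrove 3 (total 44).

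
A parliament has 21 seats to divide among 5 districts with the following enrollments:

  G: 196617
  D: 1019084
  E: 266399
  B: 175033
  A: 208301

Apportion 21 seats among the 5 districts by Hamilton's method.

Total 1865434; standard divisor 1865434/21 ≈ 88830.19.
Standard quotas: G 2.2134, D 11.4723, E 2.9990, B 1.9704, A 2.3449.
Lower quotas: G 2, D 11, E 2, B 1, A 2 (sum 18, leaving 3 seats).
Remainders in descending order: E 0.9990, B 0.9704, D 0.4723, A 0.3449, G 0.2134.
The surplus seats go to E, B, D.

G=2, D=12, E=3, B=2, A=2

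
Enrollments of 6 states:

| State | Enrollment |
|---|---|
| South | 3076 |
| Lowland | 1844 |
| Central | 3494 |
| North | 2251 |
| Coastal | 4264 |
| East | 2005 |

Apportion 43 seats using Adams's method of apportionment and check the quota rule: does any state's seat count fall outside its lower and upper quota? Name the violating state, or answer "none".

none

Standard quotas: South 7.811, Lowland 4.682, Central 8.872, North 5.716, Coastal 10.827, East 5.091.
Adams allocation: South 8, Lowland 5, Central 9, North 6, Coastal 10, East 5.
Every allocation lies between the lower and upper quota.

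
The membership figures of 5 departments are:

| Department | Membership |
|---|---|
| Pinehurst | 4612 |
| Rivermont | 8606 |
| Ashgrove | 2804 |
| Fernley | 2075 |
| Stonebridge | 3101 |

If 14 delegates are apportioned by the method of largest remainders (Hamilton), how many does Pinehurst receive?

Standard divisor: 21198 ÷ 14 ≈ 1514.143.
Standard quotas: Pinehurst 3.0459, Rivermont 5.6837, Ashgrove 1.8519, Fernley 1.3704, Stonebridge 2.0480.
Lower quotas: Pinehurst 3, Rivermont 5, Ashgrove 1, Fernley 1, Stonebridge 2 (sum 12, leaving 2 seats).
Remainders in descending order: Ashgrove 0.8519, Rivermont 0.6837, Fernley 0.3704, Stonebridge 0.0480, Pinehurst 0.0459.
Largest remainders: Ashgrove, Rivermont receive the extra seats.
Pinehurst receives 3.

3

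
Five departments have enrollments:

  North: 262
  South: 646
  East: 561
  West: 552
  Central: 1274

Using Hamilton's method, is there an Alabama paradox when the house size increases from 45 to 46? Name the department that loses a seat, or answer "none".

North

At 45 seats: North 4, South 9, East 8, West 7, Central 17.
At 46 seats: North 3, South 9, East 8, West 8, Central 18.
North drops from 4 to 3.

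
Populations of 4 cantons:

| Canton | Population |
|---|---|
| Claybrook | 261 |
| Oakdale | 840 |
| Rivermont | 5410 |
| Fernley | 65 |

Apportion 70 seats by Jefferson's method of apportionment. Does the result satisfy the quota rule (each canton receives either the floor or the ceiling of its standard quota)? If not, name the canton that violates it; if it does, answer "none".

Standard quotas: Claybrook 2.778, Oakdale 8.942, Rivermont 57.588, Fernley 0.692.
Jefferson allocation: Claybrook 2, Oakdale 9, Rivermont 59, Fernley 0.
Rivermont has quota 57.588 (lower 57, upper 58) but receives 59 — outside the quota interval.

Rivermont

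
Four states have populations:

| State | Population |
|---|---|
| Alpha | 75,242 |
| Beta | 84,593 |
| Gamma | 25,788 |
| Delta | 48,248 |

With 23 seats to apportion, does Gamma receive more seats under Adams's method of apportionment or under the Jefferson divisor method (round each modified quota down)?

Adams

Adams: Alpha 7, Beta 8, Gamma 3, Delta 5.
Jefferson: Alpha 8, Beta 8, Gamma 2, Delta 5.
Gamma gets 3 under Adams and 2 under Jefferson.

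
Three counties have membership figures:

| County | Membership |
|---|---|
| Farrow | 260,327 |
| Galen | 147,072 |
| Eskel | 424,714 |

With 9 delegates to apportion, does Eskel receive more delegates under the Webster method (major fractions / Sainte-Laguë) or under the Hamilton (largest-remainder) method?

Webster: Farrow 3, Galen 2, Eskel 4.
Hamilton: Farrow 3, Galen 1, Eskel 5.
Eskel gets 4 under Webster and 5 under Hamilton.

Hamilton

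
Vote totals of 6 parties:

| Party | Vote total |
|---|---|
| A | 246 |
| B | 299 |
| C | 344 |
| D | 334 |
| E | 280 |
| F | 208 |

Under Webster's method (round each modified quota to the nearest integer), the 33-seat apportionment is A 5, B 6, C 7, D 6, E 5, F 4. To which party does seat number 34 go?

Priority for the next seat is population ÷ (current seats + 0.5).
Priorities: A 44.727, B 46.000, C 45.867, D 51.385, E 50.909, F 46.222.
Highest priority: D.

D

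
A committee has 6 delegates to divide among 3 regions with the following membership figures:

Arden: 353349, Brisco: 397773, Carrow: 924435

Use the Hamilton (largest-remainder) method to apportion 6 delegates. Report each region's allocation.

Arden=1, Brisco=2, Carrow=3

Total 1675557; standard divisor 1675557/6 ≈ 279259.5.
Standard quotas: Arden 1.2653, Brisco 1.4244, Carrow 3.3103.
Lower quotas: Arden 1, Brisco 1, Carrow 3 (sum 5, leaving 1 seat).
Remainders in descending order: Brisco 0.4244, Carrow 0.3103, Arden 0.2653.
Largest remainder: Brisco receives the extra seat.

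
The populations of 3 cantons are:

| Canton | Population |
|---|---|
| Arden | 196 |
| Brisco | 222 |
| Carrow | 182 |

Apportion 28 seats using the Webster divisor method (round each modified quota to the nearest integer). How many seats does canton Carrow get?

9

Standard divisor 600/28 ≈ 21.429; standard quotas: Arden 9.147, Brisco 10.360, Carrow 8.493.
Rounding to the nearest integer gives 9, 10, 8 = 27 seats, so the divisor must be adjusted.
With modified divisor 21.3: modified quotas Arden 9.202, Brisco 10.423, Carrow 8.545.
Rounding to the nearest integer: Arden 9, Brisco 10, Carrow 9 (total 28).
Carrow receives 9.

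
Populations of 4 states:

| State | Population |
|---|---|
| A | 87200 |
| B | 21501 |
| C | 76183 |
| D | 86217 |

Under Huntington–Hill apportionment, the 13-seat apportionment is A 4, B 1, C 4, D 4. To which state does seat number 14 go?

Priority for the next seat is population ÷ (√(s·(s+1))).
Priorities: A 19498.513, B 15203.503, C 17035.037, D 19278.707.
Highest priority: A.

A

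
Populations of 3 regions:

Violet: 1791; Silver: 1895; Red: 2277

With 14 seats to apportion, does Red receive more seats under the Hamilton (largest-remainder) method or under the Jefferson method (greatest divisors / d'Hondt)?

Jefferson

Hamilton: Violet 4, Silver 5, Red 5.
Jefferson: Violet 4, Silver 4, Red 6.
Red gets 5 under Hamilton and 6 under Jefferson.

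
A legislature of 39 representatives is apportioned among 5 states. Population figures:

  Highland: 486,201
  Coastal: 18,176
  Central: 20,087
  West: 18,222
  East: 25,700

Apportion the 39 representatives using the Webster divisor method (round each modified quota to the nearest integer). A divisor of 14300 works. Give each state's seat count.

With modified divisor 14300: modified quotas Highland 34.000, Coastal 1.271, Central 1.405, West 1.274, East 1.797.
Rounding to the nearest integer: Highland 34, Coastal 1, Central 1, West 1, East 2 (total 39).

Highland 34, Coastal 1, Central 1, West 1, East 2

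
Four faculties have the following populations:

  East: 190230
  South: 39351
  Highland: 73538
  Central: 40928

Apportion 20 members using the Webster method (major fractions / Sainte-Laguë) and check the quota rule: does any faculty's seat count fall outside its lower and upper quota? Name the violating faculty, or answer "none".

Standard quotas: East 11.058, South 2.288, Highland 4.275, Central 2.379.
Webster allocation: East 12, South 2, Highland 4, Central 2.
Every allocation lies between the lower and upper quota.

none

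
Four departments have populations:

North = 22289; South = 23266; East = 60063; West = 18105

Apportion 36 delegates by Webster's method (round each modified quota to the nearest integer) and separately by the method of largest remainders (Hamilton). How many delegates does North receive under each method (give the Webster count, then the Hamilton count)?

Webster: North 6, South 7, East 18, West 5.
Hamilton: North 7, South 7, East 17, West 5.
North gets 6 under Webster and 7 under Hamilton.

6 and 7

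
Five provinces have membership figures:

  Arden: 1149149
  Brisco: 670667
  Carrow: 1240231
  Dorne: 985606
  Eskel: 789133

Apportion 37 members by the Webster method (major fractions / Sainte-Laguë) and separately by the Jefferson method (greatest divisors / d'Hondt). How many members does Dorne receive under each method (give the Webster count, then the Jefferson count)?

Webster: Arden 9, Brisco 5, Carrow 9, Dorne 8, Eskel 6.
Jefferson: Arden 9, Brisco 5, Carrow 10, Dorne 7, Eskel 6.
Dorne gets 8 under Webster and 7 under Jefferson.

8 and 7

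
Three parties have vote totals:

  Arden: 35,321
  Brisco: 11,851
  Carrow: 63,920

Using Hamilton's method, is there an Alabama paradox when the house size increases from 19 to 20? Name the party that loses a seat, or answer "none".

At 19 seats: Arden 6, Brisco 2, Carrow 11.
At 20 seats: Arden 6, Brisco 2, Carrow 12.
No party's allocation decreased.

none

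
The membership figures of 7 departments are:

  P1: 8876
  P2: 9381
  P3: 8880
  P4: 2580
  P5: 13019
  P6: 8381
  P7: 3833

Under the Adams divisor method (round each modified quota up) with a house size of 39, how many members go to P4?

2

Standard divisor 54950/39 ≈ 1408.974; standard quotas: P1 6.300, P2 6.658, P3 6.302, P4 1.831, P5 9.240, P6 5.948, P7 2.720.
Rounding up gives 7, 7, 7, 2, 10, 6, 3 = 42 seats, so the divisor must be adjusted.
With modified divisor 1500: modified quotas P1 5.917, P2 6.254, P3 5.920, P4 1.720, P5 8.679, P6 5.587, P7 2.555.
Rounding up: P1 6, P2 7, P3 6, P4 2, P5 9, P6 6, P7 3 (total 39).
P4 receives 2.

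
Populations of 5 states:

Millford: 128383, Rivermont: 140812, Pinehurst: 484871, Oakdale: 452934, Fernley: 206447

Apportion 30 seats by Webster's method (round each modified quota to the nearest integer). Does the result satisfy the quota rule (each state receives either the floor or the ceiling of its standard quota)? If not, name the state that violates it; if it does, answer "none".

none

Standard quotas: Millford 2.725, Rivermont 2.989, Pinehurst 10.291, Oakdale 9.613, Fernley 4.382.
Webster allocation: Millford 3, Rivermont 3, Pinehurst 10, Oakdale 10, Fernley 4.
Every allocation lies between the lower and upper quota.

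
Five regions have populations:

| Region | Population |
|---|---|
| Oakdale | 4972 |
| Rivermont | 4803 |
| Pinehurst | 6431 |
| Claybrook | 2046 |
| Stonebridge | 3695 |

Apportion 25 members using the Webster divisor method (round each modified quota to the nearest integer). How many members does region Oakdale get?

Standard divisor 21947/25 ≈ 877.88; standard quotas: Oakdale 5.664, Rivermont 5.471, Pinehurst 7.326, Claybrook 2.331, Stonebridge 4.209.
Rounding to the nearest integer gives 6, 5, 7, 2, 4 = 24 seats, so the divisor must be adjusted.
With modified divisor 870: modified quotas Oakdale 5.715, Rivermont 5.521, Pinehurst 7.392, Claybrook 2.352, Stonebridge 4.247.
Rounding to the nearest integer: Oakdale 6, Rivermont 6, Pinehurst 7, Claybrook 2, Stonebridge 4 (total 25).
Oakdale receives 6.

6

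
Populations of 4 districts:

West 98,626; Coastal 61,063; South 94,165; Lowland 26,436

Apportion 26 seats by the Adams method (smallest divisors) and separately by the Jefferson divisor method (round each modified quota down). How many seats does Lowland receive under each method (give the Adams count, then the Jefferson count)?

3 and 2

Adams: West 9, Coastal 6, South 8, Lowland 3.
Jefferson: West 9, Coastal 6, South 9, Lowland 2.
Lowland gets 3 under Adams and 2 under Jefferson.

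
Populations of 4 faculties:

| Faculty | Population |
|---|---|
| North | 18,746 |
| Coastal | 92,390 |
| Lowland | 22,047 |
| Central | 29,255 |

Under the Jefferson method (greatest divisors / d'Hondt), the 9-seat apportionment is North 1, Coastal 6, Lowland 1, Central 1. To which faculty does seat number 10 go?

Priority for the next seat is population ÷ (current seats + 1).
Priorities: North 9373.000, Coastal 13198.571, Lowland 11023.500, Central 14627.500.
Highest priority: Central.

Central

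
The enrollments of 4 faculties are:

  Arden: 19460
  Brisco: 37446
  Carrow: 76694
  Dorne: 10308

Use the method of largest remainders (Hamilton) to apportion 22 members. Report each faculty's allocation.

The standard divisor is 143908/22 ≈ 6541.273.
Standard quotas: Arden 2.9750, Brisco 5.7246, Carrow 11.7246, Dorne 1.5758.
Lower quotas: Arden 2, Brisco 5, Carrow 11, Dorne 1 (sum 19, leaving 3 seats).
Remainders in descending order: Arden 0.9750, Carrow 0.7246, Brisco 0.7246, Dorne 0.5758.
The surplus seats go to Arden, Carrow, Brisco.

Arden 3, Brisco 6, Carrow 12, Dorne 1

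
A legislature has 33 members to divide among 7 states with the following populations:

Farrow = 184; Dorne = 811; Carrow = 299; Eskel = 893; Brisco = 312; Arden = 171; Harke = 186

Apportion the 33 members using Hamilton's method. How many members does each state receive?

Standard divisor: 2856 ÷ 33 ≈ 86.545.
Standard quotas: Farrow 2.126, Dorne 9.371, Carrow 3.455, Eskel 10.318, Brisco 3.605, Arden 1.976, Harke 2.149.
Lower quotas: Farrow 2, Dorne 9, Carrow 3, Eskel 10, Brisco 3, Arden 1, Harke 2 (sum 30, leaving 3 seats).
Remainders in descending order: Arden 0.976, Brisco 0.605, Carrow 0.455, Dorne 0.371, Eskel 0.318, Harke 0.149, Farrow 0.126.
Largest remainders: Arden, Brisco, Carrow receive the extra seats.

Farrow=2; Dorne=9; Carrow=4; Eskel=10; Brisco=4; Arden=2; Harke=2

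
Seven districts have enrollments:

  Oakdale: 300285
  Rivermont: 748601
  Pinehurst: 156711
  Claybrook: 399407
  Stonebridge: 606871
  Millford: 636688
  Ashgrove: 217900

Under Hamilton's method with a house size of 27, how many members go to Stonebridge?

5

Standard divisor: 3066463 ÷ 27 ≈ 113572.704.
Standard quotas: Oakdale 2.6440, Rivermont 6.5914, Pinehurst 1.3798, Claybrook 3.5168, Stonebridge 5.3435, Millford 5.6060, Ashgrove 1.9186.
Lower quotas: Oakdale 2, Rivermont 6, Pinehurst 1, Claybrook 3, Stonebridge 5, Millford 5, Ashgrove 1 (sum 23, leaving 4 seats).
Remainders in descending order: Ashgrove 0.9186, Oakdale 0.6440, Millford 0.6060, Rivermont 0.5914, Claybrook 0.5168, Pinehurst 0.3798, Stonebridge 0.3435.
The surplus seats go to Ashgrove, Oakdale, Millford, Rivermont.
Stonebridge receives 5.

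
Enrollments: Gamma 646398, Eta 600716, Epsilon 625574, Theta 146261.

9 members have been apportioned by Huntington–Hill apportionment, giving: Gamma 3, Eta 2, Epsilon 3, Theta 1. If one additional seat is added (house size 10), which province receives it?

Eta

Priority for the next seat is population ÷ (√(s·(s+1))).
Priorities: Gamma 186599.030, Eta 245241.280, Epsilon 180587.659, Theta 103422.145.
Highest priority: Eta.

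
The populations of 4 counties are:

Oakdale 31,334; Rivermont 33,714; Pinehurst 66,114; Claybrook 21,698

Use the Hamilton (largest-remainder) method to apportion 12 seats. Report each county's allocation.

The standard divisor is 152860/12 ≈ 12738.333.
Standard quotas: Oakdale 2.4598, Rivermont 2.6467, Pinehurst 5.1902, Claybrook 1.7034.
Lower quotas: Oakdale 2, Rivermont 2, Pinehurst 5, Claybrook 1 (sum 10, leaving 2 seats).
Remainders in descending order: Claybrook 0.7034, Rivermont 0.6467, Oakdale 0.4598, Pinehurst 0.1902.
Largest remainders: Claybrook, Rivermont receive the extra seats.

Oakdale=2; Rivermont=3; Pinehurst=5; Claybrook=2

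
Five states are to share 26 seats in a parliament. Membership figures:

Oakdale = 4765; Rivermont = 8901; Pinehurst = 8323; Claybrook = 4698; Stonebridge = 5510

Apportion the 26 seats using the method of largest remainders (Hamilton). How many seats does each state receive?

Oakdale=4, Rivermont=7, Pinehurst=7, Claybrook=4, Stonebridge=4

Standard divisor: 32197 ÷ 26 ≈ 1238.346.
Standard quotas: Oakdale 3.8479, Rivermont 7.1878, Pinehurst 6.7211, Claybrook 3.7938, Stonebridge 4.4495.
Lower quotas: Oakdale 3, Rivermont 7, Pinehurst 6, Claybrook 3, Stonebridge 4 (sum 23, leaving 3 seats).
Remainders in descending order: Oakdale 0.8479, Claybrook 0.7938, Pinehurst 0.7211, Stonebridge 0.4495, Rivermont 0.1878.
The surplus seats go to Oakdale, Claybrook, Pinehurst.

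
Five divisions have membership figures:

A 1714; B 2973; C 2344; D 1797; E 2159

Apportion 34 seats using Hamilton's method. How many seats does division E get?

7

The standard divisor is 10987/34 ≈ 323.147.
Standard quotas: A 5.304, B 9.200, C 7.254, D 5.561, E 6.681.
Lower quotas: A 5, B 9, C 7, D 5, E 6 (sum 32, leaving 2 seats).
Remainders in descending order: E 0.681, D 0.561, A 0.304, C 0.254, B 0.200.
The surplus seats go to E, D.
E receives 7.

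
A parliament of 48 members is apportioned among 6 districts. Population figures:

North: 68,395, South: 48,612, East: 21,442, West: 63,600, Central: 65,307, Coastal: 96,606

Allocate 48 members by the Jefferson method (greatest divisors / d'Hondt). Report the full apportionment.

Standard divisor 363962/48 ≈ 7582.542; standard quotas: North 9.020, South 6.411, East 2.828, West 8.388, Central 8.613, Coastal 12.741.
Rounding down gives 9, 6, 2, 8, 8, 12 = 45 seats, so the divisor must be adjusted.
With modified divisor 7100: modified quotas North 9.633, South 6.847, East 3.020, West 8.958, Central 9.198, Coastal 13.606.
Rounding down: North 9, South 6, East 3, West 8, Central 9, Coastal 13 (total 48).

North=9, South=6, East=3, West=8, Central=9, Coastal=13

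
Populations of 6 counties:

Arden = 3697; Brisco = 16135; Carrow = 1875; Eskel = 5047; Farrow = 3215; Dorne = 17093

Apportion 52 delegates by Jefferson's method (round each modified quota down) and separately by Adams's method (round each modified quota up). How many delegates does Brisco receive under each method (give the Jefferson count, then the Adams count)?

18 and 17

Jefferson: Arden 4, Brisco 18, Carrow 2, Eskel 5, Farrow 3, Dorne 20.
Adams: Arden 4, Brisco 17, Carrow 2, Eskel 6, Farrow 4, Dorne 19.
Brisco gets 18 under Jefferson and 17 under Adams.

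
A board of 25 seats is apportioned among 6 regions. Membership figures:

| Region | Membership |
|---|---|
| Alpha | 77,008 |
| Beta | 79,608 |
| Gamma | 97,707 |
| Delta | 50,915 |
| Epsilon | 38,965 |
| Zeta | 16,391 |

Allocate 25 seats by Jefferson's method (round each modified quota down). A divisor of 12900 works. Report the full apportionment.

With modified divisor 12900: modified quotas Alpha 5.970, Beta 6.171, Gamma 7.574, Delta 3.947, Epsilon 3.021, Zeta 1.271.
Rounding down: Alpha 5, Beta 6, Gamma 7, Delta 3, Epsilon 3, Zeta 1 (total 25).

Alpha=5; Beta=6; Gamma=7; Delta=3; Epsilon=3; Zeta=1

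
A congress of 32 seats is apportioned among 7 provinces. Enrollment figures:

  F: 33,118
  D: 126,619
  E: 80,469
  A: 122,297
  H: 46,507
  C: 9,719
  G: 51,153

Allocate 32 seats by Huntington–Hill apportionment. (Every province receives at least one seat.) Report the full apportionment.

F 2, D 9, E 5, A 8, H 3, C 1, G 4

With divisor 14729: modified quotas F 2.248, D 8.597, E 5.463, A 8.303, H 3.158, C 0.660, G 3.473.
Geometric-mean thresholds: F √(2·3)=2.449, D √(8·9)=8.485, E √(5·6)=5.477, A √(8·9)=8.485, H √(3·4)=3.464, C (min 1), G √(3·4)=3.464.
Each quota rounded against its threshold gives F 2, D 9, E 5, A 8, H 3, C 1, G 4 (total 32).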